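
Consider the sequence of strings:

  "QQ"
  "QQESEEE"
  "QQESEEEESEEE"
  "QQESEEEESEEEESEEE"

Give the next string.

QQESEEEESEEEESEEEESEEE

Each term is the previous one with ESEEE appended.
One more step from QQESEEEESEEEESEEE gives the answer.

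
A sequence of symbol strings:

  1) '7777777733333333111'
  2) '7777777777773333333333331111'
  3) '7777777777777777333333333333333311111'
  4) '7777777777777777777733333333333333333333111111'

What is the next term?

7777777777777777777777773333333333333333333333331111111

The n-th term is 4n 7's then 4n 3's then n+1 1's, where the shown terms are n = 2, 3, 4, 5.
Setting n = 6 gives 24, 24, 7 characters in each block.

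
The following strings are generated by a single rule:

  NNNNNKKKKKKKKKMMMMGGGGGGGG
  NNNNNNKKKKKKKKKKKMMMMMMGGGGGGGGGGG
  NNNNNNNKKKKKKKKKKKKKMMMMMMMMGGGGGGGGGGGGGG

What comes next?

Reading off run lengths: N runs 5, 6, 7; K runs 9, 11, 13; M runs 4, 6, 8; G runs 8, 11, 14 — each is linear in n, where the shown terms are n = 3, 4, 5.
For the next term, n = 6, so the run lengths are 8, 15, 10, 17.

NNNNNNNNKKKKKKKKKKKKKKKMMMMMMMMMMGGGGGGGGGGGGGGGGG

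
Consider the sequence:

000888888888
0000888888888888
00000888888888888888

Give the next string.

000000888888888888888888

Each string has the form 0^{n} 8^{3n}, where the shown terms are n = 3, 4, 5.
At n = 6 the blocks have lengths 6, 18.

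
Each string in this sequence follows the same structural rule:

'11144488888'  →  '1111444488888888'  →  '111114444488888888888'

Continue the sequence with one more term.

Term n consists of n+1 1's, followed by n+1 4's, followed by 3n-1 8's, where the shown terms are n = 2, 3, 4.
For the next term, n = 5, so the run lengths are 6, 6, 14.

11111144444488888888888888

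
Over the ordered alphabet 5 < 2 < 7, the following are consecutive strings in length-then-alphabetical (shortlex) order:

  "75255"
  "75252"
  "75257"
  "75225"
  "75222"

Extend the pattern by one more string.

75227

The successor of 75222 increments the rightmost position that isn't already 7 and resets every position after it to 5.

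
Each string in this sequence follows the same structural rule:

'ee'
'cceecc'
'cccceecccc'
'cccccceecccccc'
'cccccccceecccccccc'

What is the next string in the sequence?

Every step adds cc to the front and cc to the end of the previous string.
One more step from cccccccceecccccccc gives the answer.

cccccccccceecccccccccc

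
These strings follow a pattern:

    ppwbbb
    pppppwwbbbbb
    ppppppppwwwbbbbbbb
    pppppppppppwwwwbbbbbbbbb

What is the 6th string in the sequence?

Each string has the form p^{3n-1} w^{n} b^{2n+1} (n = 1, 2, …).
At n = 6 the blocks have lengths 17, 6, 13.

pppppppppppppppppwwwwwwbbbbbbbbbbbbb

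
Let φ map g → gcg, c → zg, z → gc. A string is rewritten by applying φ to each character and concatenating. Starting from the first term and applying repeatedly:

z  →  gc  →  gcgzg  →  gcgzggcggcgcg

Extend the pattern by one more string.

Replace each of the 13 characters of gcgzggcggcgcg in place — gcg zg gcg gc gcg gcg zg gcg gcg zg gcg zg gcg — and concatenate.

gcgzggcggcgcggcgzggcggcgzggcgzggcg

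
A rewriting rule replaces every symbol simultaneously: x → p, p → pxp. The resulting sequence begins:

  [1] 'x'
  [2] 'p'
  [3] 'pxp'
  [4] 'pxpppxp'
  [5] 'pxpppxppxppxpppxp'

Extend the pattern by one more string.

pxpppxppxppxpppxppxpppxppxpppxppxppxpppxp

Applying the rule to each of the 17 symbols of pxpppxppxppxpppxp gives the pieces pxp p pxp pxp pxp p pxp pxp p pxp pxp p pxp pxp pxp p pxp, which concatenate to the answer.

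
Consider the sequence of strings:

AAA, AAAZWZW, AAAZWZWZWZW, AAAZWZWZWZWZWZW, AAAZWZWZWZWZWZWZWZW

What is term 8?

AAAZWZWZWZWZWZWZWZWZWZWZWZWZWZW

The strings grow by a fixed suffix ZWZW each time.
From AAAZWZWZWZWZWZWZWZW, 3 further steps: AAAZWZWZWZWZWZWZWZW → AAAZWZWZWZWZWZWZWZWZWZW → AAAZWZWZWZWZWZWZWZWZWZWZWZW → (answer).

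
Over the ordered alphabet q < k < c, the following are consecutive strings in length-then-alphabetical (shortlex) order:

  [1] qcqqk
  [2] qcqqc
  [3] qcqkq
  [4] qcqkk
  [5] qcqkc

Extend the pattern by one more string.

qcqcq

Treat qcqkc as a base-3 numeral over the given alphabet and add one, carrying through any trailing c's.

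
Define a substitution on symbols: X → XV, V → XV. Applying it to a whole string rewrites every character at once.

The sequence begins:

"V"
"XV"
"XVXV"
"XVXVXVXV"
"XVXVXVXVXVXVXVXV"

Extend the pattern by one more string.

Rewriting the 16 symbols of XVXVXVXVXVXVXVXV one by one yields XV XV XV XV XV XV XV XV XV XV XV XV XV XV XV XV; concatenated:

XVXVXVXVXVXVXVXVXVXVXVXVXVXVXVXV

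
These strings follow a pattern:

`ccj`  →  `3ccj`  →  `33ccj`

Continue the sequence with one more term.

333ccj

Every step adds 3 at the front: s(k+1) = 3·s(k).
So the next term is 3·33ccj.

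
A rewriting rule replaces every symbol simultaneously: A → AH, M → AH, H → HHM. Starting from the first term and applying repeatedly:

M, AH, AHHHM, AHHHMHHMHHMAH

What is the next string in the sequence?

AHHHMHHMHHMAHHHMHHMAHHHMHHMAHAHHHM

Replace each of the 13 characters of AHHHMHHMHHMAH in place — AH HHM HHM HHM AH HHM HHM AH HHM HHM AH AH HHM — and concatenate.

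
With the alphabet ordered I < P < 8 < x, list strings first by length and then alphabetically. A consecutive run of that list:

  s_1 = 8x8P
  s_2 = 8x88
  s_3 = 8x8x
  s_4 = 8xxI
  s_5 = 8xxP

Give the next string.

8xx8

Find the rightmost character of 8xxP below x, bump it to the next letter, and reset everything to its right to I.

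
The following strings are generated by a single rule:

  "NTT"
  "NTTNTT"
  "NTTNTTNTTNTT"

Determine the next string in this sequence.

Every step duplicates the string.
Doubling NTTNTTNTTNTT:

NTTNTTNTTNTTNTTNTTNTTNTT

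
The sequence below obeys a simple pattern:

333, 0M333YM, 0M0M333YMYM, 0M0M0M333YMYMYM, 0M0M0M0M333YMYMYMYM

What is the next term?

0M0M0M0M0M333YMYMYMYMYM

Each term wraps the previous one in 0M on the left and YM on the right.
So the next term is 0M·0M0M0M0M333YMYMYMYM·YM.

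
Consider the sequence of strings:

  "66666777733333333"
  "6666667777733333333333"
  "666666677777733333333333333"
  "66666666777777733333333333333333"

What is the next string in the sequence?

6666666667777777733333333333333333333

The n-th term is n+3 6's then n+2 7's then 3n+2 3's, where the shown terms are n = 2, 3, 4, 5.
For the next term, n = 6, so the run lengths are 9, 8, 20.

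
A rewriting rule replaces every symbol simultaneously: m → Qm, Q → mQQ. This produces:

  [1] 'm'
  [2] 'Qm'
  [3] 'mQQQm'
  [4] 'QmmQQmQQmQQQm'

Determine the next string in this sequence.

Rewriting the 13 symbols of QmmQQmQQmQQQm one by one yields mQQ Qm Qm mQQ mQQ Qm mQQ mQQ Qm mQQ mQQ mQQ Qm; concatenated:

mQQQmQmmQQmQQQmmQQmQQQmmQQmQQmQQQm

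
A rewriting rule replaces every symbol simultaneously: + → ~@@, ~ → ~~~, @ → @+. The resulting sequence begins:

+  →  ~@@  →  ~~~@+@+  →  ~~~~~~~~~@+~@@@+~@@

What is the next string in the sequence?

Replace each of the 19 characters of ~~~~~~~~~@+~@@@+~@@ in place — ~~~ ~~~ ~~~ ~~~ ~~~ ~~~ ~~~ ~~~ ~~~ @+ ~@@ ~~~ @+ @+ @+ ~@@ ~~~ @+ @+ — and concatenate.

~~~~~~~~~~~~~~~~~~~~~~~~~~~@+~@@~~~@+@+@+~@@~~~@+@+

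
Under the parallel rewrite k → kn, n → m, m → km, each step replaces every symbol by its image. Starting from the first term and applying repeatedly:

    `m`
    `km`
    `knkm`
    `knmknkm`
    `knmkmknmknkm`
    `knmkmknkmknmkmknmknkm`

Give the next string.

knmkmknkmknmknkmknmkmknkmknmkmknmknkm

Replace each of the 21 characters of knmkmknkmknmkmknmknkm in place — kn m km kn km kn m kn km kn m km kn km kn m km kn m kn km — and concatenate.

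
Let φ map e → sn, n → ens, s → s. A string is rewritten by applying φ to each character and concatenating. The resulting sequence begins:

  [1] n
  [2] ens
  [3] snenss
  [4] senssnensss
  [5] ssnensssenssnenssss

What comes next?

Replace each of the 19 characters of ssnensssenssnenssss in place — s s ens sn ens s s s sn ens s s ens sn ens s s s s — and concatenate.

ssenssnensssssnensssenssnensssss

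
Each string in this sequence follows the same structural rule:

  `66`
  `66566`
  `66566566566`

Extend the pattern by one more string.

s(k+1) = s(k)·5·s(k) — each term doubles the last with '5' between the halves.
So the next term is two copies of 66566566566 with '5' between the halves.

66566566566566566566566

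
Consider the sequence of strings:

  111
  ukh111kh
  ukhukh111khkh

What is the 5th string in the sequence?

Each term wraps the previous one in ukh on the left and kh on the right.
From ukhukh111khkh, 2 further steps: ukhukh111khkh → ukhukhukh111khkhkh → (answer).

ukhukhukhukh111khkhkhkh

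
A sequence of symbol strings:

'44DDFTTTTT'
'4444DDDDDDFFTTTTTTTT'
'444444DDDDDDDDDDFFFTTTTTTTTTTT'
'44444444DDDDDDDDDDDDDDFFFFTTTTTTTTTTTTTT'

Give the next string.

Reading off run lengths: 4 runs 2, 4, 6, 8; D runs 2, 6, 10, 14; F runs 1, 2, 3, 4; T runs 5, 8, 11, 14 — each is linear in n (n = 1, 2, …).
For the next term, n = 5, so the run lengths are 10, 18, 5, 17.

4444444444DDDDDDDDDDDDDDDDDDFFFFFTTTTTTTTTTTTTTTTT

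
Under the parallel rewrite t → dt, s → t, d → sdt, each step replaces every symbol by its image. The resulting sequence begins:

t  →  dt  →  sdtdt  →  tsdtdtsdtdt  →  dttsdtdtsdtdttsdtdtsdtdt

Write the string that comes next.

Rewriting the 24 symbols of dttsdtdtsdtdttsdtdtsdtdt one by one yields sdt dt dt t sdt dt sdt dt t sdt dt sdt dt dt t sdt dt sdt dt t sdt dt sdt dt; concatenated:

sdtdtdttsdtdtsdtdttsdtdtsdtdtdttsdtdtsdtdttsdtdtsdtdt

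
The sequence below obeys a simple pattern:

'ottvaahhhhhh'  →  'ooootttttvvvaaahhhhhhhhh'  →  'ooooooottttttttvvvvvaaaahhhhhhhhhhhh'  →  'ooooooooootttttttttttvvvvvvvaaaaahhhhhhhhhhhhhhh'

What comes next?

Reading off run lengths: o runs 1, 4, 7, 10; t runs 2, 5, 8, 11; v runs 1, 3, 5, 7; a runs 2, 3, 4, 5; h runs 6, 9, 12, 15 — each is linear in n (n = 1, 2, …).
For the next term, n = 5, so the run lengths are 13, 14, 9, 6, 18.

ooooooooooooottttttttttttttvvvvvvvvvaaaaaahhhhhhhhhhhhhhhhhh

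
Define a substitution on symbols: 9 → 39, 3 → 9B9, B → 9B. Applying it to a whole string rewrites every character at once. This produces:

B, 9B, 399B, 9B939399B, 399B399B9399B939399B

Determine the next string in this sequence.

Applying the rule to each of the 20 symbols of 399B399B9399B939399B gives the pieces 9B9 39 39 9B 9B9 39 39 9B 39 9B9 39 39 9B 39 9B9 39 9B9 39 39 9B, which concatenate to the answer.

9B939399B9B939399B399B939399B399B9399B939399B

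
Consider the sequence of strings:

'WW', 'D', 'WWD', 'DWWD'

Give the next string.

WWDDWWD

Each term (from the third on) is the two preceding terms concatenated in order: term 3 = WW·D = WWD.
The next term joins WWD and DWWD.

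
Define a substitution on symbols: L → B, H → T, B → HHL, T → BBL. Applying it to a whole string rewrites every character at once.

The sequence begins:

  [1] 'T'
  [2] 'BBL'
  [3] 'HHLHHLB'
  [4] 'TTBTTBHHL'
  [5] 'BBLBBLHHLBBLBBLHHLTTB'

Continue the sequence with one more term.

Applying the rule to each of the 21 symbols of BBLBBLHHLBBLBBLHHLTTB gives the pieces HHL HHL B HHL HHL B T T B HHL HHL B HHL HHL B T T B BBL BBL HHL, which concatenate to the answer.

HHLHHLBHHLHHLBTTBHHLHHLBHHLHHLBTTBBBLBBLHHL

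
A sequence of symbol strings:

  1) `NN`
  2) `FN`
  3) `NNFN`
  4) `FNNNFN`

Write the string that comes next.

From term 3 onward, concatenate the second-to-last term with the last: NN·FN = NNFN, FN·NNFN = FNNNFN, …
The next term joins NNFN and FNNNFN.

NNFNFNNNFN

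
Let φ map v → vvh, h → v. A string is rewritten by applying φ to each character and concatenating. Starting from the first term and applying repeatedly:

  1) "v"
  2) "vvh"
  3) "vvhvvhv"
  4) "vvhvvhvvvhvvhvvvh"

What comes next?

Replace each of the 17 characters of vvhvvhvvvhvvhvvvh in place — vvh vvh v vvh vvh v vvh vvh vvh v vvh vvh v vvh vvh vvh v — and concatenate.

vvhvvhvvvhvvhvvvhvvhvvhvvvhvvhvvvhvvhvvhv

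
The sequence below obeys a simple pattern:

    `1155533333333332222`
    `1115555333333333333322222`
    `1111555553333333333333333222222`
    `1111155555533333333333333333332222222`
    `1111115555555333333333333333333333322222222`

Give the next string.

Each string has the form 1^{n-1} 5^{n} 3^{3n+1} 2^{n+1}, where the shown terms are n = 3, 4, 5, 6, 7.
At n = 8 the blocks have lengths 7, 8, 25, 9.

1111111555555553333333333333333333333333222222222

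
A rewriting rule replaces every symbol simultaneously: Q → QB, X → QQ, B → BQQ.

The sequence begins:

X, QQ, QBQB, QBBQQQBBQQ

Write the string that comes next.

Apply φ to QBBQQQBBQQ symbol by symbol: Q→QB, B→BQQ, B→BQQ, Q→QB, Q→QB, Q→QB, B→BQQ, B→BQQ, Q→QB, Q→QB; joined: QB BQQ BQQ QB QB QB BQQ BQQ QB QB.

QBBQQBQQQBQBQBBQQBQQQBQB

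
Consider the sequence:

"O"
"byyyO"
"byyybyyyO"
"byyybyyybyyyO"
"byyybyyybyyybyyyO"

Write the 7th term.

Every step adds byyy at the front: s(k+1) = byyy·s(k).
From byyybyyybyyybyyyO, 2 further steps: byyybyyybyyybyyyO → byyybyyybyyybyyybyyyO → (answer).

byyybyyybyyybyyybyyybyyyO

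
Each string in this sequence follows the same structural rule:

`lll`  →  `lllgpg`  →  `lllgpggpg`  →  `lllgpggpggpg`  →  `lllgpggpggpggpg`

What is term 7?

Every step adds gpg to the end: s(k+1) = s(k)·gpg.
From lllgpggpggpggpg, 2 further steps: lllgpggpggpggpg → lllgpggpggpggpggpg → (answer).

lllgpggpggpggpggpggpg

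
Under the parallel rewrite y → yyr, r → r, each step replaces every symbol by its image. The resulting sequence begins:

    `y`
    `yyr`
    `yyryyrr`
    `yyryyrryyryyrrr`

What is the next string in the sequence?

φ(yyryyrryyryyrrr) expands symbol-by-symbol to yyr yyr r yyr yyr r r yyr yyr r yyr yyr r r r; joining the 15 pieces gives the next term.

yyryyrryyryyrrryyryyrryyryyrrrr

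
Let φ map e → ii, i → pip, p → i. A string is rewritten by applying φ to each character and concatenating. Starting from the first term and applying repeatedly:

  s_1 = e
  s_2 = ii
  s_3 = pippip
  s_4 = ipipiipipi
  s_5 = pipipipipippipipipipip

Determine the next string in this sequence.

ipipipipipipipipipipiipipipipipipipipipipi

φ(pipipipipippipipipipip) expands symbol-by-symbol to i pip i pip i pip i pip i pip i i pip i pip i pip i pip i pip i; joining the 22 pieces gives the next term.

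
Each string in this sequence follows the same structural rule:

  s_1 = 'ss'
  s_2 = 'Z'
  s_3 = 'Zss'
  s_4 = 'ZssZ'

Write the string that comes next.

ZssZZss

From term 3 onward, concatenate the last term with the second-to-last: Z·ss = Zss, Zss·Z = ZssZ, …
So term 5 is ZssZ·Zss.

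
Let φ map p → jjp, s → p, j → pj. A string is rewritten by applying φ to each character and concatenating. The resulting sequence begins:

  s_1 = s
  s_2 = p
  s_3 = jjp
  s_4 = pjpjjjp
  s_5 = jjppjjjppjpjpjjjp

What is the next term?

φ(jjppjjjppjpjpjjjp) expands symbol-by-symbol to pj pj jjp jjp pj pj pj jjp jjp pj jjp pj jjp pj pj pj jjp; joining the 17 pieces gives the next term.

pjpjjjpjjppjpjpjjjpjjppjjjppjjjppjpjpjjjp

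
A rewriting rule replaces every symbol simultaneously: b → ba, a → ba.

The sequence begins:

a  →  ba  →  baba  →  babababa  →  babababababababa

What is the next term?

Rewriting the 16 symbols of babababababababa one by one yields ba ba ba ba ba ba ba ba ba ba ba ba ba ba ba ba; concatenated:

babababababababababababababababa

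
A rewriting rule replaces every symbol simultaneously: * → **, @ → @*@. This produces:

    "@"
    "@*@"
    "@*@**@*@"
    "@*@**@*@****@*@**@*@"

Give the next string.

Rewriting the 20 symbols of @*@**@*@****@*@**@*@ one by one yields @*@ ** @*@ ** ** @*@ ** @*@ ** ** ** ** @*@ ** @*@ ** ** @*@ ** @*@; concatenated:

@*@**@*@****@*@**@*@********@*@**@*@****@*@**@*@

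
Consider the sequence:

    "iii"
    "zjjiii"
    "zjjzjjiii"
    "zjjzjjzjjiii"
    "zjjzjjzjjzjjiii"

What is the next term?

Each term is the previous one with zjj prepended.
Applying this once more to zjjzjjzjjzjjiii:

zjjzjjzjjzjjzjjiii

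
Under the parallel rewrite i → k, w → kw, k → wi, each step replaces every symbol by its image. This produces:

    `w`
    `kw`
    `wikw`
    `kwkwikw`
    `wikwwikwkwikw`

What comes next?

Replace each of the 13 characters of wikwwikwkwikw in place — kw k wi kw kw k wi kw wi kw k wi kw — and concatenate.

kwkwikwkwkwikwwikwkwikw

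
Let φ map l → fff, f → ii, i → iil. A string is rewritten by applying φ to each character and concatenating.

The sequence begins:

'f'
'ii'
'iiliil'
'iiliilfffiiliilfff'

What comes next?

Replace each of the 18 characters of iiliilfffiiliilfff in place — iil iil fff iil iil fff ii ii ii iil iil fff iil iil fff ii ii ii — and concatenate.

iiliilfffiiliilfffiiiiiiiiliilfffiiliilfffiiiiii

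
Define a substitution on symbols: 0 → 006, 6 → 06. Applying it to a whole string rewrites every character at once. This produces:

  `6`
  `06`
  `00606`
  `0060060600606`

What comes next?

Replace each of the 13 characters of 0060060600606 in place — 006 006 06 006 006 06 006 06 006 006 06 006 06 — and concatenate.

0060060600600606006060060060600606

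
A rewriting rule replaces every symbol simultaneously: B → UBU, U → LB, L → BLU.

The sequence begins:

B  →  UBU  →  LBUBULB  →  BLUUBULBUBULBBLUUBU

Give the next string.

Rewriting the 19 symbols of BLUUBULBUBULBBLUUBU one by one yields UBU BLU LB LB UBU LB BLU UBU LB UBU LB BLU UBU UBU BLU LB LB UBU LB; concatenated:

UBUBLULBLBUBULBBLUUBULBUBULBBLUUBUUBUBLULBLBUBULB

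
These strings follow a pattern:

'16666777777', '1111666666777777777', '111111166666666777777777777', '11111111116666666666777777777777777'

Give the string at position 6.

111111111111111166666666666666777777777777777777777

The n-th term is 3n-2 1's then 2n+2 6's then 3n+3 7's (n = 1, 2, …).
At n = 6 the blocks have lengths 16, 14, 21.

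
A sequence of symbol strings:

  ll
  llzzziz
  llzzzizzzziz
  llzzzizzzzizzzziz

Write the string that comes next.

llzzzizzzzizzzzizzzziz

Every step adds zzziz to the end: s(k+1) = s(k)·zzziz.
One more step from llzzzizzzzizzzziz gives the answer.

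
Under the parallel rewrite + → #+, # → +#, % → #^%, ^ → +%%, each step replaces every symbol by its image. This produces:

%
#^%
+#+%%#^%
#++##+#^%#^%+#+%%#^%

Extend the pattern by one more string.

Applying the rule to each of the 20 symbols of #++##+#^%#^%+#+%%#^% gives the pieces +# #+ #+ +# +# #+ +# +%% #^% +# +%% #^% #+ +# #+ #^% #^% +# +%% #^%, which concatenate to the answer.

+##+#++#+##++#+%%#^%+#+%%#^%#++##+#^%#^%+#+%%#^%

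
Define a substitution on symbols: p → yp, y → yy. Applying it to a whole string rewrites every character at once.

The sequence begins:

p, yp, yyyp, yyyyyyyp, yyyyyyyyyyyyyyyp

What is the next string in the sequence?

yyyyyyyyyyyyyyyyyyyyyyyyyyyyyyyp

Applying the rule to each of the 16 symbols of yyyyyyyyyyyyyyyp gives the pieces yy yy yy yy yy yy yy yy yy yy yy yy yy yy yy yp, which concatenate to the answer.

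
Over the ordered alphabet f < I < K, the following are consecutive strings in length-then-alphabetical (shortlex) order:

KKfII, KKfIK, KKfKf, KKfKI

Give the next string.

KKfKK

The successor of KKfKI increments the rightmost position that isn't already K and resets every position after it to f.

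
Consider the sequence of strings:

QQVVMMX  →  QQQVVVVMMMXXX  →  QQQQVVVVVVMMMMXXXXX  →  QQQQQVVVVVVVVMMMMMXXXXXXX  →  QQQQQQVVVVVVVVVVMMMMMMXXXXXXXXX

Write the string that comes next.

QQQQQQQVVVVVVVVVVVVMMMMMMMXXXXXXXXXXX

Reading off run lengths: Q runs 2, 3, 4, 5, 6; V runs 2, 4, 6, 8, 10; M runs 2, 3, 4, 5, 6; X runs 1, 3, 5, 7, 9 — each is linear in n (n = 1, 2, …).
For the next term, n = 6, so the run lengths are 7, 12, 7, 11.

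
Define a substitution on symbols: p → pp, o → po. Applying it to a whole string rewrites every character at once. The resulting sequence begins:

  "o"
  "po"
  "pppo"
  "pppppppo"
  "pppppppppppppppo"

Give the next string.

pppppppppppppppppppppppppppppppo

Applying the rule to each of the 16 symbols of pppppppppppppppo gives the pieces pp pp pp pp pp pp pp pp pp pp pp pp pp pp pp po, which concatenate to the answer.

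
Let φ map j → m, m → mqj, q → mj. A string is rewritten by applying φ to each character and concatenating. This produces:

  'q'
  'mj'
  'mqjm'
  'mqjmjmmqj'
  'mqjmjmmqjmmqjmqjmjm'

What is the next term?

mqjmjmmqjmmqjmqjmjmmqjmqjmjmmqjmjmmqjmmqj

Applying the rule to each of the 19 symbols of mqjmjmmqjmmqjmqjmjm gives the pieces mqj mj m mqj m mqj mqj mj m mqj mqj mj m mqj mj m mqj m mqj, which concatenate to the answer.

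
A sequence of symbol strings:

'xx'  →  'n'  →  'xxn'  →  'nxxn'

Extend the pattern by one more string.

This is a Fibonacci-style word recurrence s(k) = s(k−2)·s(k−1): e.g. xx·n = xxn.
The next term joins xxn and nxxn.

xxnnxxn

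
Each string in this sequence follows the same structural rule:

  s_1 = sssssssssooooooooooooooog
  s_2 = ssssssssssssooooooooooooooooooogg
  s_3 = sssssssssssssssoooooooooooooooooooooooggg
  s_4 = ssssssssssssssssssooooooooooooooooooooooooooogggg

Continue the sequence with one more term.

sssssssssssssssssssssoooooooooooooooooooooooooooooooggggg

The n-th term is 3n s's then 4n+3 o's then n-2 g's, where the shown terms are n = 3, 4, 5, 6.
At n = 7 the blocks have lengths 21, 31, 5.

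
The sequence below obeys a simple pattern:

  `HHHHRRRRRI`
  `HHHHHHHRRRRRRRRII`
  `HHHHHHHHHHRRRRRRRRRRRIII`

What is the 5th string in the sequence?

HHHHHHHHHHHHHHHHRRRRRRRRRRRRRRRRRIIIII

Reading off run lengths: H runs 4, 7, 10; R runs 5, 8, 11; I runs 1, 2, 3 — each is linear in n (n = 1, 2, …).
At n = 5 the blocks have lengths 16, 17, 5.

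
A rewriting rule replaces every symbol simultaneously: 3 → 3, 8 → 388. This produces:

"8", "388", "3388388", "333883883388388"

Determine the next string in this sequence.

3333883883388388333883883388388

Replace each of the 15 characters of 333883883388388 in place — 3 3 3 388 388 3 388 388 3 3 388 388 3 388 388 — and concatenate.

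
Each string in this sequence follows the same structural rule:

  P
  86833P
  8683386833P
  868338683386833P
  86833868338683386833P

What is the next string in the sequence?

Each term is the previous one with 86833 prepended.
Applying this once more to 86833868338683386833P:

8683386833868338683386833P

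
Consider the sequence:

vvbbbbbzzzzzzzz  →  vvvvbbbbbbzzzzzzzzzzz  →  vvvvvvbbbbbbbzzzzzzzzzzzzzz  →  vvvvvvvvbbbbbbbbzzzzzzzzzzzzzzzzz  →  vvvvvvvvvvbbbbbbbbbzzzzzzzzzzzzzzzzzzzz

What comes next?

The n-th term is 2n-2 v's then n+3 b's then 3n+2 z's, where the shown terms are n = 2, 3, 4, 5, 6.
Setting n = 7 gives 12, 10, 23 characters in each block.

vvvvvvvvvvvvbbbbbbbbbbzzzzzzzzzzzzzzzzzzzzzzz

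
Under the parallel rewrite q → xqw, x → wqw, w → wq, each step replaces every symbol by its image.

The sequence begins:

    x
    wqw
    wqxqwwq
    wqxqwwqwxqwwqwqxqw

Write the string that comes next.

wqxqwwqwxqwwqwqxqwwqwqwxqwwqwqxqwwqxqwwqwxqwwq

Replace each of the 18 characters of wqxqwwqwxqwwqwqxqw in place — wq xqw wqw xqw wq wq xqw wq wqw xqw wq wq xqw wq xqw wqw xqw wq — and concatenate.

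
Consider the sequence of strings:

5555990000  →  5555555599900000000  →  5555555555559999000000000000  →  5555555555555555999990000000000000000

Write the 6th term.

Reading off run lengths: 5 runs 4, 8, 12, 16; 9 runs 2, 3, 4, 5; 0 runs 4, 8, 12, 16 — each is linear in n (n = 1, 2, …).
Setting n = 6 gives 24, 7, 24 characters in each block.

5555555555555555555555559999999000000000000000000000000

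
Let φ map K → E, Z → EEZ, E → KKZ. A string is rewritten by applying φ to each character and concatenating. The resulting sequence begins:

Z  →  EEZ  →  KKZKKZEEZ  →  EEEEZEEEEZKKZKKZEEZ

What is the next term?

KKZKKZKKZKKZEEZKKZKKZKKZKKZEEZEEEEZEEEEZKKZKKZEEZ

Replace each of the 19 characters of EEEEZEEEEZKKZKKZEEZ in place — KKZ KKZ KKZ KKZ EEZ KKZ KKZ KKZ KKZ EEZ E E EEZ E E EEZ KKZ KKZ EEZ — and concatenate.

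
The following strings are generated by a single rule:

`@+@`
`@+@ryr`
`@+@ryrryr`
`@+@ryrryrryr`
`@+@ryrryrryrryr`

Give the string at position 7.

Each term is the previous one with ryr appended.
From @+@ryrryrryrryr, 2 further steps: @+@ryrryrryrryr → @+@ryrryrryrryrryr → (answer).

@+@ryrryrryrryrryrryr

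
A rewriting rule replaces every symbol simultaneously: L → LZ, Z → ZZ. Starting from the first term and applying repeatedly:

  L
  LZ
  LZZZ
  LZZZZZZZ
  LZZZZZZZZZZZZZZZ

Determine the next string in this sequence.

Rewriting the 16 symbols of LZZZZZZZZZZZZZZZ one by one yields LZ ZZ ZZ ZZ ZZ ZZ ZZ ZZ ZZ ZZ ZZ ZZ ZZ ZZ ZZ ZZ; concatenated:

LZZZZZZZZZZZZZZZZZZZZZZZZZZZZZZZ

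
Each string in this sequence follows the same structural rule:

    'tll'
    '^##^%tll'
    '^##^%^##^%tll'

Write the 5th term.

Each term is the previous one with ^##^% prepended.
From ^##^%^##^%tll, 2 further steps: ^##^%^##^%tll → ^##^%^##^%^##^%tll → (answer).

^##^%^##^%^##^%^##^%tll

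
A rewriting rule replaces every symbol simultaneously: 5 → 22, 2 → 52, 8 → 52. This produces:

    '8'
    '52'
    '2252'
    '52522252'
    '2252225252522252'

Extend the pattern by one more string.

52522252525222522252225252522252

φ(2252225252522252) expands symbol-by-symbol to 52 52 22 52 52 52 22 52 22 52 22 52 52 52 22 52; joining the 16 pieces gives the next term.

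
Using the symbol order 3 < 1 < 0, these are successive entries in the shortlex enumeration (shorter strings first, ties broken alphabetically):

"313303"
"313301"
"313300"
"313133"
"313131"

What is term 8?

313111

Advancing 3 positions from 313131 through 313131 → 313130 → 313113 reaches term 8.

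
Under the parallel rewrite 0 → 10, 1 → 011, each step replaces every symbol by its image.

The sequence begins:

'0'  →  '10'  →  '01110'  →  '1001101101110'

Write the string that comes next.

Replace each of the 13 characters of 1001101101110 in place — 011 10 10 011 011 10 011 011 10 011 011 011 10 — and concatenate.

0111010011011100110111001101101110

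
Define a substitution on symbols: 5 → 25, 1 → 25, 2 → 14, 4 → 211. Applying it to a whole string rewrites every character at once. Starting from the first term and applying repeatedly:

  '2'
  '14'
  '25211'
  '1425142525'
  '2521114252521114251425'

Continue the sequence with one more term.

14251425252521114251425142525252111425252111425

Replace each of the 22 characters of 2521114252521114251425 in place — 14 25 14 25 25 25 211 14 25 14 25 14 25 25 25 211 14 25 25 211 14 25 — and concatenate.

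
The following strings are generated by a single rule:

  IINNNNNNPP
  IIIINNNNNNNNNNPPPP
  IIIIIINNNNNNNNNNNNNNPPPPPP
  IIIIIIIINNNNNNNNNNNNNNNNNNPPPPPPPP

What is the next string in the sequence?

IIIIIIIIIINNNNNNNNNNNNNNNNNNNNNNPPPPPPPPPP

Reading off run lengths: I runs 2, 4, 6, 8; N runs 6, 10, 14, 18; P runs 2, 4, 6, 8 — each is linear in n (n = 1, 2, …).
For the next term, n = 5, so the run lengths are 10, 22, 10.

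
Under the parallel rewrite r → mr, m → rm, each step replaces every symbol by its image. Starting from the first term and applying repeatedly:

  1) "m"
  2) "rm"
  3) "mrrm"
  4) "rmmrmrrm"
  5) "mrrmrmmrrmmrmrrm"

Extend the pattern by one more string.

rmmrmrrmmrrmrmmrmrrmrmmrrmmrmrrm

φ(mrrmrmmrrmmrmrrm) expands symbol-by-symbol to rm mr mr rm mr rm rm mr mr rm rm mr rm mr mr rm; joining the 16 pieces gives the next term.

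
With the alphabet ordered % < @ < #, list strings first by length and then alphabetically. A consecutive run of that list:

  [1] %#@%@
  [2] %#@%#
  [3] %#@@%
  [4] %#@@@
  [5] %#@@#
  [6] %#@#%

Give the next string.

%#@#@

The successor of %#@#% increments the rightmost position that isn't already # and resets every position after it to %.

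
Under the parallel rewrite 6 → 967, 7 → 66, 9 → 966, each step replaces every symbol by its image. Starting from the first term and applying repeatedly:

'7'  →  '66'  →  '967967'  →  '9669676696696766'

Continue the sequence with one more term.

9669679679669676696796796696796796696766967967

Replace each of the 16 characters of 9669676696696766 in place — 966 967 967 966 967 66 967 967 966 967 967 966 967 66 967 967 — and concatenate.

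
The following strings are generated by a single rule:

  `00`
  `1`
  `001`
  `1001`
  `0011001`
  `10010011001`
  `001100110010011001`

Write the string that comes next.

This is a Fibonacci-style word recurrence s(k) = s(k−2)·s(k−1): e.g. 00·1 = 001.
Continuing: 10010011001 · 001100110010011001 gives term 8.

10010011001001100110010011001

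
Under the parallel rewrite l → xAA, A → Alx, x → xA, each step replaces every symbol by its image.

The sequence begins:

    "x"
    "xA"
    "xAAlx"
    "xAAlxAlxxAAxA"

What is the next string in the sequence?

xAAlxAlxxAAxAAlxxAAxAxAAlxAlxxAAlx

φ(xAAlxAlxxAAxA) expands symbol-by-symbol to xA Alx Alx xAA xA Alx xAA xA xA Alx Alx xA Alx; joining the 13 pieces gives the next term.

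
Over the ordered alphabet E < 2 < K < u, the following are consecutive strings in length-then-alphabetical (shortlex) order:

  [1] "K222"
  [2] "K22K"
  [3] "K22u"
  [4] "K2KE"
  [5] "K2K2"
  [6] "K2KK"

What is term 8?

K2uE

Continuing the enumeration 2 steps past K2KK: K2KK → K2Ku → (answer).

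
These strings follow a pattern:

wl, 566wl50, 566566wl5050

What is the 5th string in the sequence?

s(k+1) = 566·s(k)·50, so each term gains 566 as a prefix and 50 as a suffix.
From 566566wl5050, 2 further steps: 566566wl5050 → 566566566wl505050 → (answer).

566566566566wl50505050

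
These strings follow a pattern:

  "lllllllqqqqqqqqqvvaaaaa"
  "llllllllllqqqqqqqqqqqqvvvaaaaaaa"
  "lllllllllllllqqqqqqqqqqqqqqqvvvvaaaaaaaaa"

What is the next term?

Each string has the form l^{3n+1} q^{3n+3} v^{n} a^{2n+1}, where the shown terms are n = 2, 3, 4.
At n = 5 the blocks have lengths 16, 18, 5, 11.

llllllllllllllllqqqqqqqqqqqqqqqqqqvvvvvaaaaaaaaaaa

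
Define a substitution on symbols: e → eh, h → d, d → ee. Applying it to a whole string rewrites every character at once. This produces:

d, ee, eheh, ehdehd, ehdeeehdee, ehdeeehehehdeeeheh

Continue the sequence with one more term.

ehdeeehehehdehdehdeeehehehdehd

Applying the rule to each of the 18 symbols of ehdeeehehehdeeeheh gives the pieces eh d ee eh eh eh d eh d eh d ee eh eh eh d eh d, which concatenate to the answer.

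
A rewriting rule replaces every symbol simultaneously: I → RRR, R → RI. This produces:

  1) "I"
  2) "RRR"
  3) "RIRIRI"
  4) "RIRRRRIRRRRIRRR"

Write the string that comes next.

Applying the rule to each of the 15 symbols of RIRRRRIRRRRIRRR gives the pieces RI RRR RI RI RI RI RRR RI RI RI RI RRR RI RI RI, which concatenate to the answer.

RIRRRRIRIRIRIRRRRIRIRIRIRRRRIRIRI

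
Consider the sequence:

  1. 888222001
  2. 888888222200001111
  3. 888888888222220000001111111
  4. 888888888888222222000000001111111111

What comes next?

Reading off run lengths: 8 runs 3, 6, 9, 12; 2 runs 3, 4, 5, 6; 0 runs 2, 4, 6, 8; 1 runs 1, 4, 7, 10 — each is linear in n (n = 1, 2, …).
For the next term, n = 5, so the run lengths are 15, 7, 10, 13.

888888888888888222222200000000001111111111111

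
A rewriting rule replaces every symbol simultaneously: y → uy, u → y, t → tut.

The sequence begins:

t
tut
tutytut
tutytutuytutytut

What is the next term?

Rewriting the 16 symbols of tutytutuytutytut one by one yields tut y tut uy tut y tut y uy tut y tut uy tut y tut; concatenated:

tutytutuytutytutyuytutytutuytutytut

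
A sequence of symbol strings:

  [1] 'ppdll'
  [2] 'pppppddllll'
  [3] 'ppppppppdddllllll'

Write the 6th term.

pppppppppppppppppddddddllllllllllll

Reading off run lengths: p runs 2, 5, 8; d runs 1, 2, 3; l runs 2, 4, 6 — each is linear in n (n = 1, 2, …).
At n = 6 the blocks have lengths 17, 6, 12.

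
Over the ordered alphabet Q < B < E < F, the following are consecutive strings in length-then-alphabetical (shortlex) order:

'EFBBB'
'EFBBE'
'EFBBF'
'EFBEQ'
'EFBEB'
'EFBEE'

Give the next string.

EFBEF

Find the rightmost character of EFBEE below F, bump it to the next letter, and reset everything to its right to Q.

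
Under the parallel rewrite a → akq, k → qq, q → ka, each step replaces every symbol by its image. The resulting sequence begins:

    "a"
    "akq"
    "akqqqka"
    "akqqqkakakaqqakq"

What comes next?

Rewriting the 16 symbols of akqqqkakakaqqakq one by one yields akq qq ka ka ka qq akq qq akq qq akq ka ka akq qq ka; concatenated:

akqqqkakakaqqakqqqakqqqakqkakaakqqqka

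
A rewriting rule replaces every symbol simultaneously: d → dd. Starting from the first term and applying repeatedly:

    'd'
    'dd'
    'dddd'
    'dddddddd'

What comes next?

Apply φ to dddddddd symbol by symbol: d→dd, d→dd, d→dd, d→dd, d→dd, d→dd, d→dd, d→dd; joined: dd dd dd dd dd dd dd dd.

dddddddddddddddd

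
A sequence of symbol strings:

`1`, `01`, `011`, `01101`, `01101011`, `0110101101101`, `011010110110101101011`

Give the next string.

0110101101101011010110110101101101

This is a Fibonacci-style word recurrence s(k) = s(k−1)·s(k−2): e.g. 01·1 = 011.
Continuing: 011010110110101101011 · 0110101101101 gives term 8.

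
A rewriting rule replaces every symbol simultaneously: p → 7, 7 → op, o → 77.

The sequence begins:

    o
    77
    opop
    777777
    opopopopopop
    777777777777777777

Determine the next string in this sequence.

φ(777777777777777777) expands symbol-by-symbol to op op op op op op op op op op op op op op op op op op; joining the 18 pieces gives the next term.

opopopopopopopopopopopopopopopopopop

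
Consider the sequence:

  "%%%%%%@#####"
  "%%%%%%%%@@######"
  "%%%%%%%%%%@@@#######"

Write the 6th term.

%%%%%%%%%%%%%%%%@@@@@@##########

Reading off run lengths: % runs 6, 8, 10; @ runs 1, 2, 3; # runs 5, 6, 7 — each is linear in n, where the shown terms are n = 3, 4, 5.
For term 6, n = 8, so the run lengths are 16, 6, 10.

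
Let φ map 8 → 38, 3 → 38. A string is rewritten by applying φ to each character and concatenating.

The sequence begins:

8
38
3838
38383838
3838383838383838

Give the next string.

φ(3838383838383838) expands symbol-by-symbol to 38 38 38 38 38 38 38 38 38 38 38 38 38 38 38 38; joining the 16 pieces gives the next term.

38383838383838383838383838383838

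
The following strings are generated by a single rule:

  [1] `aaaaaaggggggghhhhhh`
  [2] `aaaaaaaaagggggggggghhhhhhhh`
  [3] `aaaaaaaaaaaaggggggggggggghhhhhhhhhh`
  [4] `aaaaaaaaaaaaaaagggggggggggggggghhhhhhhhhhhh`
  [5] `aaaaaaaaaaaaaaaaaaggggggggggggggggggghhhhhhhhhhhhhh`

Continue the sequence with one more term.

aaaaaaaaaaaaaaaaaaaaagggggggggggggggggggggghhhhhhhhhhhhhhhh

Each string has the form a^{3n} g^{3n+1} h^{2n+2}, where the shown terms are n = 2, 3, 4, 5, 6.
At n = 7 the blocks have lengths 21, 22, 16.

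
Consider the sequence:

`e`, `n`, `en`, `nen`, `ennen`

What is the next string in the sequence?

From term 3 onward, concatenate the second-to-last term with the last: e·n = en, n·en = nen, …
The next term joins nen and ennen.

nenennen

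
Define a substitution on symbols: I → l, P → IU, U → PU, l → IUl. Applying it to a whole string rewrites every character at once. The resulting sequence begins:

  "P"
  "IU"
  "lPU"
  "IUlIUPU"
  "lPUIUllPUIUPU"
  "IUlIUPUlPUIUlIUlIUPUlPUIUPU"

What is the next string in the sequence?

Applying the rule to each of the 27 symbols of IUlIUPUlPUIUlIUlIUPUlPUIUPU gives the pieces l PU IUl l PU IU PU IUl IU PU l PU IUl l PU IUl l PU IU PU IUl IU PU l PU IU PU, which concatenate to the answer.

lPUIUllPUIUPUIUlIUPUlPUIUllPUIUllPUIUPUIUlIUPUlPUIUPU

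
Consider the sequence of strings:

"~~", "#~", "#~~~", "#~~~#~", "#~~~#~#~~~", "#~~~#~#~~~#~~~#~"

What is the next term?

#~~~#~#~~~#~~~#~#~~~#~#~~~

Each term (from the third on) is the previous term followed by the one before it: term 3 = #~·~~ = #~~~.
So term 7 is #~~~#~#~~~#~~~#~·#~~~#~#~~~.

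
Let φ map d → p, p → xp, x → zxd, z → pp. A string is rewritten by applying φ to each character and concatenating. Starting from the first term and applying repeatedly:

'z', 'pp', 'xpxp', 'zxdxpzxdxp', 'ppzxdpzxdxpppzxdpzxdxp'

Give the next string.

φ(ppzxdpzxdxpppzxdpzxdxp) expands symbol-by-symbol to xp xp pp zxd p xp pp zxd p zxd xp xp xp pp zxd p xp pp zxd p zxd xp; joining the 22 pieces gives the next term.

xpxpppzxdpxpppzxdpzxdxpxpxpppzxdpxpppzxdpzxdxp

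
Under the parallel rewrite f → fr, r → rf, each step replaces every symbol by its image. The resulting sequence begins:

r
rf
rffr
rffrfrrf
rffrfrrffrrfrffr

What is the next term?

Applying the rule to each of the 16 symbols of rffrfrrffrrfrffr gives the pieces rf fr fr rf fr rf rf fr fr rf rf fr rf fr fr rf, which concatenate to the answer.

rffrfrrffrrfrffrfrrfrffrrffrfrrf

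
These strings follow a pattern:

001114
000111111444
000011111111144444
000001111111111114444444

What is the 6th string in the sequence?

000000011111111111111111144444444444

Each string has the form 0^{n+1} 1^{3n} 4^{2n-1} (n = 1, 2, …).
For term 6, n = 6, so the run lengths are 7, 18, 11.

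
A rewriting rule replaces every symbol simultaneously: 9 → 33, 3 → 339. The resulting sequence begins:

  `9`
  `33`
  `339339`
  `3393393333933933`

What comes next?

Rewriting the 16 symbols of 3393393333933933 one by one yields 339 339 33 339 339 33 339 339 339 339 33 339 339 33 339 339; concatenated:

33933933339339333393393393393333933933339339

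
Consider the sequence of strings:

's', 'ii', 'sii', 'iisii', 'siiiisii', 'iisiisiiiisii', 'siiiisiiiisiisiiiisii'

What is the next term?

iisiisiiiisiisiiiisiiiisiisiiiisii

This is a Fibonacci-style word recurrence s(k) = s(k−2)·s(k−1): e.g. s·ii = sii.
Continuing: iisiisiiiisii · siiiisiiiisiisiiiisii gives term 8.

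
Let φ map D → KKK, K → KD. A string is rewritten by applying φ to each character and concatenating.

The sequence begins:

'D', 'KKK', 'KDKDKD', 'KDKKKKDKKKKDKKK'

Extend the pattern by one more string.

KDKKKKDKDKDKDKKKKDKDKDKDKKKKDKDKD

Replace each of the 15 characters of KDKKKKDKKKKDKKK in place — KD KKK KD KD KD KD KKK KD KD KD KD KKK KD KD KD — and concatenate.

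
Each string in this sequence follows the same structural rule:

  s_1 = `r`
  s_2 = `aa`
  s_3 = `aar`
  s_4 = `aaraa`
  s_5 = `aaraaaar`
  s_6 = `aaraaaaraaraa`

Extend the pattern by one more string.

aaraaaaraaraaaaraaaar

From term 3 onward, concatenate the last term with the second-to-last: aa·r = aar, aar·aa = aaraa, …
Continuing: aaraaaaraaraa · aaraaaar gives term 7.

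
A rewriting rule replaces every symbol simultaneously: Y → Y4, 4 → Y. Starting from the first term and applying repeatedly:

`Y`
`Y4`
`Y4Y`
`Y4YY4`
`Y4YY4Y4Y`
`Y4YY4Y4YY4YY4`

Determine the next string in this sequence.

Y4YY4Y4YY4YY4Y4YY4Y4Y

Replace each of the 13 characters of Y4YY4Y4YY4YY4 in place — Y4 Y Y4 Y4 Y Y4 Y Y4 Y4 Y Y4 Y4 Y — and concatenate.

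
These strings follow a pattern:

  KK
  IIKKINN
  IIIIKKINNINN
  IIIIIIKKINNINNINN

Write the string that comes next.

IIIIIIIIKKINNINNINNINN

s(k+1) = II·s(k)·INN, so each term gains II as a prefix and INN as a suffix.
One more step from IIIIIIKKINNINNINN gives the answer.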